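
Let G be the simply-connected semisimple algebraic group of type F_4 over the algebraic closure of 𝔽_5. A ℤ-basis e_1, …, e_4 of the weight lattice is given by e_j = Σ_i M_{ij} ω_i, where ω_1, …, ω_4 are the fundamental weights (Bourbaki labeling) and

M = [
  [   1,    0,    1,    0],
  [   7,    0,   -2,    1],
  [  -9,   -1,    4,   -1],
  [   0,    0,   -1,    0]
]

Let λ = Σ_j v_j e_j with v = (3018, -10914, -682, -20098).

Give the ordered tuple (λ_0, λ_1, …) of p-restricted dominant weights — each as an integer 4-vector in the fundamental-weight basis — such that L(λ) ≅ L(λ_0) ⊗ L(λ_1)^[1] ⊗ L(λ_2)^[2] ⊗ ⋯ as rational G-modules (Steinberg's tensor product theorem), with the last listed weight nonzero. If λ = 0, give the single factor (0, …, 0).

Compute c_i = Σ_j M_{ij} v_j with v = (3018, -10914, -682, -20098):
  c_1 = 1·3018 + (0)·(-10914) + (1)·(-682) + (0)·(-20098) = 2336
  c_2 = 7·3018 + (0)·(-10914) + (-2)·(-682) + (1)·(-20098) = 2392
  c_3 = (-9)·(3018) + (-1)·(-10914) + (4)·(-682) + (-1)·(-20098) = 1122
  c_4 = 0·3018 + (0)·(-10914) + (-1)·(-682) + (0)·(-20098) = 682
p = 5; digits c_i = Σ_j d_{ij}·5^j, 0 ≤ d_{ij} < 5:
  c_1 = 2336 = 1·5^0 + 2·5^1 + 3·5^2 + 3·5^3 + 3·5^4
  c_2 = 2392 = 2·5^0 + 3·5^1 + 0·5^2 + 4·5^3 + 3·5^4
  c_3 = 1122 = 2·5^0 + 4·5^1 + 4·5^2 + 3·5^3 + 1·5^4
  c_4 = 682 = 2·5^0 + 1·5^1 + 2·5^2 + 0·5^3 + 1·5^4
p-restricted factor λ_0 = (1, 2, 2, 2)
p-restricted factor λ_1 = (2, 3, 4, 1)
p-restricted factor λ_2 = (3, 0, 4, 2)
p-restricted factor λ_3 = (3, 4, 3, 0)
p-restricted factor λ_4 = (3, 3, 1, 1)

((1, 2, 2, 2), (2, 3, 4, 1), (3, 0, 4, 2), (3, 4, 3, 0), (3, 3, 1, 1))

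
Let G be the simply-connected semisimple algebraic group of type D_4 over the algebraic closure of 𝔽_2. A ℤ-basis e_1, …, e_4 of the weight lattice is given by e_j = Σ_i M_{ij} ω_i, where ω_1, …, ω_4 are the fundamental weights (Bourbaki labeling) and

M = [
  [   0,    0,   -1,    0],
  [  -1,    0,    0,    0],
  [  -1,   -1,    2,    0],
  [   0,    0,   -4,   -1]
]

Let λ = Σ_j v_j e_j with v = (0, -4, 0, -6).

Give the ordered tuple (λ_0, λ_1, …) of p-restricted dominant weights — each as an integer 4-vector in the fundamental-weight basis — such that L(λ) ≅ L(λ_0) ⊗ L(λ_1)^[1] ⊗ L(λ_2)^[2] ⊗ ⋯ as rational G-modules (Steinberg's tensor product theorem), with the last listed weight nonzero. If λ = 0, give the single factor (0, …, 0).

ω-coordinates c = M·v, v = (0, -4, 0, -6):
  c_1 = 0·0 + (0)·(-4) + (-1)·(0) + (0)·(-6) = 0
  c_2 = (-1)·(0) + (0)·(-4) + 0·0 + (0)·(-6) = 0
  c_3 = (-1)·(0) + (-1)·(-4) + 2·0 + (0)·(-6) = 4
  c_4 = 0·0 + (0)·(-4) + (-4)·(0) + (-1)·(-6) = 6
Writing each c_i in base p = 2:
  c_1 = 0
  c_2 = 0
  c_3 = 4 = 0·2^0 + 0·2^1 + 1·2^2
  c_4 = 6 = 0·2^0 + 1·2^1 + 1·2^2
λ_0 = (0, 0, 0, 0)
λ_1 = (0, 0, 0, 1)
λ_2 = (0, 0, 1, 1)

((0, 0, 0, 0), (0, 0, 0, 1), (0, 0, 1, 1))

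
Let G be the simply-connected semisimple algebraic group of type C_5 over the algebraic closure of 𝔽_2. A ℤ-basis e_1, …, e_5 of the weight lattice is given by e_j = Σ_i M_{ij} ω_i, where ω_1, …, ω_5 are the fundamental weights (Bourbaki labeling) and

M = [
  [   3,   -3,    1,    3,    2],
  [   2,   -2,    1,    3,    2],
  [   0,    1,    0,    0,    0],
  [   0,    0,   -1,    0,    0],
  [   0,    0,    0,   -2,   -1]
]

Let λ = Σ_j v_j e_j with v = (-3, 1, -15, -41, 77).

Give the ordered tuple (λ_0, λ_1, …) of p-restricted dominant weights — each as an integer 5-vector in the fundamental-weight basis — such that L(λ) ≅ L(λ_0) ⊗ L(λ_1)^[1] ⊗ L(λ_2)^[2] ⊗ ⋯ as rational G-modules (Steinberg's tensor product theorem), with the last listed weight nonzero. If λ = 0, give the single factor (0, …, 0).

((0, 0, 1, 1, 1), (0, 0, 0, 1, 0), (1, 0, 0, 1, 1), (0, 1, 0, 1, 0))

Compute c_i = Σ_j M_{ij} v_j with v = (-3, 1, -15, -41, 77):
  c_1 = 3*-3 + -3*1 + 1*-15 + 3*-41 + 2*77 = 4
  c_2 = 2*-3 + -2*1 + 1*-15 + 3*-41 + 2*77 = 8
  c_3 = 0*-3 + 1*1 + 0*-15 + 0*-41 + 0*77 = 1
  c_4 = 0*-3 + 0*1 + -1*-15 + 0*-41 + 0*77 = 15
  c_5 = 0*-3 + 0*1 + 0*-15 + -2*-41 + -1*77 = 5
Writing each c_i in base p = 2:
  c_1 = 4 = 0·2^0 + 0·2^1 + 1·2^2
  c_2 = 8 = 0·2^0 + 0·2^1 + 0·2^2 + 1·2^3
  c_3 = 1 = 1·2^0
  c_4 = 15 = 1·2^0 + 1·2^1 + 1·2^2 + 1·2^3
  c_5 = 5 = 1·2^0 + 0·2^1 + 1·2^2
λ_0 = (0, 0, 1, 1, 1)
λ_1 = (0, 0, 0, 1, 0)
λ_2 = (1, 0, 0, 1, 1)
λ_3 = (0, 1, 0, 1, 0)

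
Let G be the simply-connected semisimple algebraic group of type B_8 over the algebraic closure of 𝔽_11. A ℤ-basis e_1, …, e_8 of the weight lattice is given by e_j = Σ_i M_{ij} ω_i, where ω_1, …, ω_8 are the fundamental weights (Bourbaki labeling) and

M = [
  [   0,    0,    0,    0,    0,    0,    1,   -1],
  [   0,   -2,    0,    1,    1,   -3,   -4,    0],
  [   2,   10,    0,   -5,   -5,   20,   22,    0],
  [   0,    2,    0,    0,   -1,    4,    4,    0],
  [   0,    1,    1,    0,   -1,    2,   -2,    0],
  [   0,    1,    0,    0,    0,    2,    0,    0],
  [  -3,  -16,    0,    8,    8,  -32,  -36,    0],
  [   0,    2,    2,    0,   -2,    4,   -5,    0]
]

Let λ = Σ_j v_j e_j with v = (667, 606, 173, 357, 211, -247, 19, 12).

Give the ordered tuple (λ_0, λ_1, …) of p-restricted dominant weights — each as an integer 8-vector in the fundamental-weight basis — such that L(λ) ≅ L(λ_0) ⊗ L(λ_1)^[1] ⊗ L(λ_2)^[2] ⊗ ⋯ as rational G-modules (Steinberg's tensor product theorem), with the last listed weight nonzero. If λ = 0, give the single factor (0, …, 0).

ω-coordinates c = M·v, v = (667, 606, 173, 357, 211, -247, 19, 12):
  c_1 = 0·667 + 0·606 + 0·173 + 0·357 + 0·211 + (0)·(-247) + 1·19 + (-1)·(12) = 7
  c_2 = 0·667 + (-2)·(606) + 0·173 + 1·357 + 1·211 + (-3)·(-247) + (-4)·(19) + 0·12 = 21
  c_3 = 2·667 + 10·606 + 0·173 + (-5)·(357) + (-5)·(211) + (20)·(-247) + 22·19 + 0·12 = 32
  c_4 = 0·667 + 2·606 + 0·173 + 0·357 + (-1)·(211) + (4)·(-247) + 4·19 + 0·12 = 89
  c_5 = 0·667 + 1·606 + 1·173 + 0·357 + (-1)·(211) + (2)·(-247) + (-2)·(19) + 0·12 = 36
  c_6 = 0·667 + 1·606 + 0·173 + 0·357 + 0·211 + (2)·(-247) + 0·19 + 0·12 = 112
  c_7 = (-3)·(667) + (-16)·(606) + 0·173 + 8·357 + 8·211 + (-32)·(-247) + (-36)·(19) + 0·12 = 67
  c_8 = 0·667 + 2·606 + 2·173 + 0·357 + (-2)·(211) + (4)·(-247) + (-5)·(19) + 0·12 = 53
Writing each c_i in base p = 11:
  c_1 = 7 = 7·11^0
  c_2 = 21 = 10·11^0 + 1·11^1
  c_3 = 32 = 10·11^0 + 2·11^1
  c_4 = 89 = 1·11^0 + 8·11^1
  c_5 = 36 = 3·11^0 + 3·11^1
  c_6 = 112 = 2·11^0 + 10·11^1
  c_7 = 67 = 1·11^0 + 6·11^1
  c_8 = 53 = 9·11^0 + 4·11^1
λ_0 = (7, 10, 10, 1, 3, 2, 1, 9)
λ_1 = (0, 1, 2, 8, 3, 10, 6, 4)

((7, 10, 10, 1, 3, 2, 1, 9), (0, 1, 2, 8, 3, 10, 6, 4))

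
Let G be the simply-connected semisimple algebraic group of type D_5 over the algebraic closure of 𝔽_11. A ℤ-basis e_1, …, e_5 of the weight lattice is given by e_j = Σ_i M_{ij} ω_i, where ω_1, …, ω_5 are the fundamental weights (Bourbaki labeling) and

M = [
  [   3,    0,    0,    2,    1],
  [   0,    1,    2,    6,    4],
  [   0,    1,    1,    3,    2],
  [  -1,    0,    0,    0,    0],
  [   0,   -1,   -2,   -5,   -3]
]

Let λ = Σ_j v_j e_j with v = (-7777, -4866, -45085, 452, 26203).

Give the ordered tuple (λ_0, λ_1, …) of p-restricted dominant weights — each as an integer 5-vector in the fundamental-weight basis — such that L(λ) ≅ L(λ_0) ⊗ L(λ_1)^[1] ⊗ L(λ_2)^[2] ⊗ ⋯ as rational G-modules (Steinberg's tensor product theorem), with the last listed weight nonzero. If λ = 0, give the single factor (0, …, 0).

ω-coordinates c = M·v, v = (-7777, -4866, -45085, 452, 26203):
  c_1 = 3*-7777 + 0*-4866 + 0*-45085 + 2*452 + 1*26203 = 3776
  c_2 = 0*-7777 + 1*-4866 + 2*-45085 + 6*452 + 4*26203 = 12488
  c_3 = 0*-7777 + 1*-4866 + 1*-45085 + 3*452 + 2*26203 = 3811
  c_4 = -1*-7777 + 0*-4866 + 0*-45085 + 0*452 + 0*26203 = 7777
  c_5 = 0*-7777 + -1*-4866 + -2*-45085 + -5*452 + -3*26203 = 14167
Writing each c_i in base p = 11:
  c_1 = 3776 = 3·11^0 + 2·11^1 + 9·11^2 + 2·11^3
  c_2 = 12488 = 3·11^0 + 2·11^1 + 4·11^2 + 9·11^3
  c_3 = 3811 = 5·11^0 + 5·11^1 + 9·11^2 + 2·11^3
  c_4 = 7777 = 0·11^0 + 3·11^1 + 9·11^2 + 5·11^3
  c_5 = 14167 = 10·11^0 + 0·11^1 + 7·11^2 + 10·11^3
p-restricted factor λ_0 = (3, 3, 5, 0, 10)
p-restricted factor λ_1 = (2, 2, 5, 3, 0)
p-restricted factor λ_2 = (9, 4, 9, 9, 7)
p-restricted factor λ_3 = (2, 9, 2, 5, 10)

((3, 3, 5, 0, 10), (2, 2, 5, 3, 0), (9, 4, 9, 9, 7), (2, 9, 2, 5, 10))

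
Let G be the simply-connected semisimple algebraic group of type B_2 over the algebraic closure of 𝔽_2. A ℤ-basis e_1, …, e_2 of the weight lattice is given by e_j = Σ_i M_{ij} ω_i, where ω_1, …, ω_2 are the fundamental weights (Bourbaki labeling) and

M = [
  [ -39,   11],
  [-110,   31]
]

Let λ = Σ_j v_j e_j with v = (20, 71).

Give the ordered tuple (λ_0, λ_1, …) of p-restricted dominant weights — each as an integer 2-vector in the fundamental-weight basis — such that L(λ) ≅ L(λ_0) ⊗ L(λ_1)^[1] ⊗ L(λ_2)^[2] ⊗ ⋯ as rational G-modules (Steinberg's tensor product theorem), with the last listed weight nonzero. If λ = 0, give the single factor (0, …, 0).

((1, 1),)

ω-coordinates c = M·v, v = (20, 71):
  c_1 = (-39)·(20) + 11·71 = 1
  c_2 = (-110)·(20) + 31·71 = 1
Base-2 expansion of each c_i:
  c_1 = 1 = 1·2^0
  c_2 = 1 = 1·2^0
p-restricted factor λ_0 = (1, 1)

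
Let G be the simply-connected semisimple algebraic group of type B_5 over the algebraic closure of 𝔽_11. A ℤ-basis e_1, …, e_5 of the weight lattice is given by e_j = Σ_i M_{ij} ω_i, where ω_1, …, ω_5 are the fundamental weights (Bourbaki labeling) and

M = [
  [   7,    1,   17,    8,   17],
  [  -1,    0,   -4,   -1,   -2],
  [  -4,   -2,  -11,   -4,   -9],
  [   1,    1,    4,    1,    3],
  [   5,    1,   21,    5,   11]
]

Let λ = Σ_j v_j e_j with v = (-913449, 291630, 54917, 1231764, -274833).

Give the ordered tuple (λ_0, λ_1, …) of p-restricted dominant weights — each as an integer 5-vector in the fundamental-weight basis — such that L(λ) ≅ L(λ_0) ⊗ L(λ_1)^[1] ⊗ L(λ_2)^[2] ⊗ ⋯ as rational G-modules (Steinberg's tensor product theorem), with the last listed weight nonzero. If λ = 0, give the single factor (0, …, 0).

Converting to the ω-basis (c_i = row i of M dotted with v = (-913449, 291630, 54917, 1231764, -274833)):
  c_1 = (7)·(-913449) + 1·291630 + 17·54917 + 8·1231764 + (17)·(-274833) = 13027
  c_2 = (-1)·(-913449) + 0·291630 + (-4)·(54917) + (-1)·(1231764) + (-2)·(-274833) = 11683
  c_3 = (-4)·(-913449) + (-2)·(291630) + (-11)·(54917) + (-4)·(1231764) + (-9)·(-274833) = 12890
  c_4 = (1)·(-913449) + 1·291630 + 4·54917 + 1·1231764 + (3)·(-274833) = 5114
  c_5 = (5)·(-913449) + 1·291630 + 21·54917 + 5·1231764 + (11)·(-274833) = 13299
Writing each c_i in base p = 11:
  c_1 = 13027 = 3·11^0 + 7·11^1 + 8·11^2 + 9·11^3
  c_2 = 11683 = 1·11^0 + 6·11^1 + 8·11^2 + 8·11^3
  c_3 = 12890 = 9·11^0 + 5·11^1 + 7·11^2 + 9·11^3
  c_4 = 5114 = 10·11^0 + 2·11^1 + 9·11^2 + 3·11^3
  c_5 = 13299 = 0·11^0 + 10·11^1 + 10·11^2 + 9·11^3
λ_0 = (3, 1, 9, 10, 0)
λ_1 = (7, 6, 5, 2, 10)
λ_2 = (8, 8, 7, 9, 10)
λ_3 = (9, 8, 9, 3, 9)

((3, 1, 9, 10, 0), (7, 6, 5, 2, 10), (8, 8, 7, 9, 10), (9, 8, 9, 3, 9))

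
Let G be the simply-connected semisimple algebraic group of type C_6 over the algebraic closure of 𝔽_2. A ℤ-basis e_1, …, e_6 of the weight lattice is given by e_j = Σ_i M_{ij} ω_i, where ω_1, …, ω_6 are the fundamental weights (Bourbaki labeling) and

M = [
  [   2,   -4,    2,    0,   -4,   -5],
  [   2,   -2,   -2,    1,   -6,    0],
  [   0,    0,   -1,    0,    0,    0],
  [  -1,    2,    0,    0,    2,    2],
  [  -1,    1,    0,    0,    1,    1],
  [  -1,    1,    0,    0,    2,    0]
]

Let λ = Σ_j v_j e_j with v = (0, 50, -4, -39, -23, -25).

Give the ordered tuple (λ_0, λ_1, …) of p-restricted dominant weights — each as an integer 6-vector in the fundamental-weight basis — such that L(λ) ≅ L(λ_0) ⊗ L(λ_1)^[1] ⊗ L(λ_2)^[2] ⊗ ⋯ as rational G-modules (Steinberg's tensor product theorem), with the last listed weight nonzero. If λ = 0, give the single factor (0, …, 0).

((1, 1, 0, 0, 0, 0), (0, 1, 0, 0, 1, 0), (0, 1, 1, 1, 0, 1), (1, 0, 0, 0, 0, 0))

Converting to the ω-basis (c_i = row i of M dotted with v = (0, 50, -4, -39, -23, -25)):
  c_1 = 2·0 + (-4)·(50) + (2)·(-4) + (0)·(-39) + (-4)·(-23) + (-5)·(-25) = 9
  c_2 = 2·0 + (-2)·(50) + (-2)·(-4) + (1)·(-39) + (-6)·(-23) + (0)·(-25) = 7
  c_3 = 0·0 + 0·50 + (-1)·(-4) + (0)·(-39) + (0)·(-23) + (0)·(-25) = 4
  c_4 = (-1)·(0) + 2·50 + (0)·(-4) + (0)·(-39) + (2)·(-23) + (2)·(-25) = 4
  c_5 = (-1)·(0) + 1·50 + (0)·(-4) + (0)·(-39) + (1)·(-23) + (1)·(-25) = 2
  c_6 = (-1)·(0) + 1·50 + (0)·(-4) + (0)·(-39) + (2)·(-23) + (0)·(-25) = 4
Expand coordinatewise in base 2:
  c_1 = 9 = 1·2^0 + 0·2^1 + 0·2^2 + 1·2^3
  c_2 = 7 = 1·2^0 + 1·2^1 + 1·2^2
  c_3 = 4 = 0·2^0 + 0·2^1 + 1·2^2
  c_4 = 4 = 0·2^0 + 0·2^1 + 1·2^2
  c_5 = 2 = 0·2^0 + 1·2^1
  c_6 = 4 = 0·2^0 + 0·2^1 + 1·2^2
λ_0 = (1, 1, 0, 0, 0, 0)
λ_1 = (0, 1, 0, 0, 1, 0)
λ_2 = (0, 1, 1, 1, 0, 1)
λ_3 = (1, 0, 0, 0, 0, 0)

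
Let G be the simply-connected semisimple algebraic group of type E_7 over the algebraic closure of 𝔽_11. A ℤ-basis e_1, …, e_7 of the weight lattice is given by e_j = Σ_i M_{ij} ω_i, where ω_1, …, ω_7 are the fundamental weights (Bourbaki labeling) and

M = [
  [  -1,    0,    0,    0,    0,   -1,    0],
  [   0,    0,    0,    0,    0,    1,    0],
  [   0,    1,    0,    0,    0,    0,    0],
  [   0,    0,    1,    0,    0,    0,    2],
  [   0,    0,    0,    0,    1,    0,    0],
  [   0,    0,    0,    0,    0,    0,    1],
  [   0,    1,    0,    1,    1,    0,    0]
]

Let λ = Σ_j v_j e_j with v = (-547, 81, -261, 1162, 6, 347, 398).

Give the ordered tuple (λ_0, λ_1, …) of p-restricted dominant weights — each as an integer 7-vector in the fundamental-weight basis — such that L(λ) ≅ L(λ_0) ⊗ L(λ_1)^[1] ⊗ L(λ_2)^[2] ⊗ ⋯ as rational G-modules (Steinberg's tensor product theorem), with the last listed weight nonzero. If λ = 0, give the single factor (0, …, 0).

In the fundamental-weight basis, λ has coordinates c = M·v (v = (-547, 81, -261, 1162, 6, 347, 398)):
  c_1 = (-1)·(-547) + (0)·(81) + (0)·(-261) + (0)·(1162) + (0)·(6) + (-1)·(347) + (0)·(398) = 200
  c_2 = (0)·(-547) + (0)·(81) + (0)·(-261) + (0)·(1162) + (0)·(6) + (1)·(347) + (0)·(398) = 347
  c_3 = (0)·(-547) + (1)·(81) + (0)·(-261) + (0)·(1162) + (0)·(6) + (0)·(347) + (0)·(398) = 81
  c_4 = (0)·(-547) + (0)·(81) + (1)·(-261) + (0)·(1162) + (0)·(6) + (0)·(347) + (2)·(398) = 535
  c_5 = (0)·(-547) + (0)·(81) + (0)·(-261) + (0)·(1162) + (1)·(6) + (0)·(347) + (0)·(398) = 6
  c_6 = (0)·(-547) + (0)·(81) + (0)·(-261) + (0)·(1162) + (0)·(6) + (0)·(347) + (1)·(398) = 398
  c_7 = (0)·(-547) + (1)·(81) + (0)·(-261) + (1)·(1162) + (1)·(6) + (0)·(347) + (0)·(398) = 1249
p = 11; digits c_i = Σ_j d_{ij}·11^j, 0 ≤ d_{ij} < 11:
  c_1 = 200 = 2·11^0 + 7·11^1 + 1·11^2
  c_2 = 347 = 6·11^0 + 9·11^1 + 2·11^2
  c_3 = 81 = 4·11^0 + 7·11^1
  c_4 = 535 = 7·11^0 + 4·11^1 + 4·11^2
  c_5 = 6 = 6·11^0
  c_6 = 398 = 2·11^0 + 3·11^1 + 3·11^2
  c_7 = 1249 = 6·11^0 + 3·11^1 + 10·11^2
λ_0 = (2, 6, 4, 7, 6, 2, 6)
λ_1 = (7, 9, 7, 4, 0, 3, 3)
λ_2 = (1, 2, 0, 4, 0, 3, 10)

((2, 6, 4, 7, 6, 2, 6), (7, 9, 7, 4, 0, 3, 3), (1, 2, 0, 4, 0, 3, 10))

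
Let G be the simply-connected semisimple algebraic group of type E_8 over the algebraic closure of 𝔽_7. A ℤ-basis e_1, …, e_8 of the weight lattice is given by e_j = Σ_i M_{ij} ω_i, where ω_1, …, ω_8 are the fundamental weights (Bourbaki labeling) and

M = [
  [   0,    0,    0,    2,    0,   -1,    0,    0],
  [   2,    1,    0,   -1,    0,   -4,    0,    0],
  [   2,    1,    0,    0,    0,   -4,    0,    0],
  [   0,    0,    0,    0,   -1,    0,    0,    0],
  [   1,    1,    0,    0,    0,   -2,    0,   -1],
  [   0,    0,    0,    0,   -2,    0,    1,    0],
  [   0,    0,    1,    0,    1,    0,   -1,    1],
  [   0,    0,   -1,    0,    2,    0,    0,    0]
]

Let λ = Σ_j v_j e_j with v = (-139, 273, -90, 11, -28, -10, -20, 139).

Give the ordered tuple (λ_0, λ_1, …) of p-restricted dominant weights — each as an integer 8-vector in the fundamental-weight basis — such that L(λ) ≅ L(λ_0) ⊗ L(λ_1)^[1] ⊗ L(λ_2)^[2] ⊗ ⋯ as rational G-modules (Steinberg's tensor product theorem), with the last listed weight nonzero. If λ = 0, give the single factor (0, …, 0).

((4, 3, 0, 0, 1, 1, 6, 6), (4, 3, 5, 4, 2, 5, 5, 4))

Converting to the ω-basis (c_i = row i of M dotted with v = (-139, 273, -90, 11, -28, -10, -20, 139)):
  c_1 = (0)·(-139) + 0·273 + (0)·(-90) + 2·11 + (0)·(-28) + (-1)·(-10) + (0)·(-20) + 0·139 = 32
  c_2 = (2)·(-139) + 1·273 + (0)·(-90) + (-1)·(11) + (0)·(-28) + (-4)·(-10) + (0)·(-20) + 0·139 = 24
  c_3 = (2)·(-139) + 1·273 + (0)·(-90) + 0·11 + (0)·(-28) + (-4)·(-10) + (0)·(-20) + 0·139 = 35
  c_4 = (0)·(-139) + 0·273 + (0)·(-90) + 0·11 + (-1)·(-28) + (0)·(-10) + (0)·(-20) + 0·139 = 28
  c_5 = (1)·(-139) + 1·273 + (0)·(-90) + 0·11 + (0)·(-28) + (-2)·(-10) + (0)·(-20) + (-1)·(139) = 15
  c_6 = (0)·(-139) + 0·273 + (0)·(-90) + 0·11 + (-2)·(-28) + (0)·(-10) + (1)·(-20) + 0·139 = 36
  c_7 = (0)·(-139) + 0·273 + (1)·(-90) + 0·11 + (1)·(-28) + (0)·(-10) + (-1)·(-20) + 1·139 = 41
  c_8 = (0)·(-139) + 0·273 + (-1)·(-90) + 0·11 + (2)·(-28) + (0)·(-10) + (0)·(-20) + 0·139 = 34
p = 7; digits c_i = Σ_j d_{ij}·7^j, 0 ≤ d_{ij} < 7:
  c_1 = 32 = 4·7^0 + 4·7^1
  c_2 = 24 = 3·7^0 + 3·7^1
  c_3 = 35 = 0·7^0 + 5·7^1
  c_4 = 28 = 0·7^0 + 4·7^1
  c_5 = 15 = 1·7^0 + 2·7^1
  c_6 = 36 = 1·7^0 + 5·7^1
  c_7 = 41 = 6·7^0 + 5·7^1
  c_8 = 34 = 6·7^0 + 4·7^1
λ_0 = (4, 3, 0, 0, 1, 1, 6, 6)
λ_1 = (4, 3, 5, 4, 2, 5, 5, 4)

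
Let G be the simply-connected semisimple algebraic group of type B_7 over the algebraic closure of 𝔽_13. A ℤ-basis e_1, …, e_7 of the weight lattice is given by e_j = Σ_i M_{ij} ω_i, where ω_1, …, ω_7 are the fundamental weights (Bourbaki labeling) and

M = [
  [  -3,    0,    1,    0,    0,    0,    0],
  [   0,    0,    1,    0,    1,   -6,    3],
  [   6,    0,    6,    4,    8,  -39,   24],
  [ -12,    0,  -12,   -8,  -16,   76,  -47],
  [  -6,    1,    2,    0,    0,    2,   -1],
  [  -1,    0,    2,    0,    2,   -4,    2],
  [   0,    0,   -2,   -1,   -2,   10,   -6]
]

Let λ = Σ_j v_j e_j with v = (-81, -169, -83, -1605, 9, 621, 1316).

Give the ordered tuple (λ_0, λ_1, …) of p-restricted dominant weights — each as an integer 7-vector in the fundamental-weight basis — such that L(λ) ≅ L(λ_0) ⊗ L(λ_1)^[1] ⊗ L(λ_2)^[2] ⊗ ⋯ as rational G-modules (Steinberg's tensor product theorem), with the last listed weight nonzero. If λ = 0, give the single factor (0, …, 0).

((4, 5, 7, 8, 12, 3, 2), (12, 11, 2, 0, 5, 6, 5))

Change of basis e → ω: c = M·v where v = (-81, -169, -83, -1605, 9, 621, 1316):
  c_1 = (-3)·(-81) + (0)·(-169) + (1)·(-83) + (0)·(-1605) + 0·9 + 0·621 + 0·1316 = 160
  c_2 = (0)·(-81) + (0)·(-169) + (1)·(-83) + (0)·(-1605) + 1·9 + (-6)·(621) + 3·1316 = 148
  c_3 = (6)·(-81) + (0)·(-169) + (6)·(-83) + (4)·(-1605) + 8·9 + (-39)·(621) + 24·1316 = 33
  c_4 = (-12)·(-81) + (0)·(-169) + (-12)·(-83) + (-8)·(-1605) + (-16)·(9) + 76·621 + (-47)·(1316) = 8
  c_5 = (-6)·(-81) + (1)·(-169) + (2)·(-83) + (0)·(-1605) + 0·9 + 2·621 + (-1)·(1316) = 77
  c_6 = (-1)·(-81) + (0)·(-169) + (2)·(-83) + (0)·(-1605) + 2·9 + (-4)·(621) + 2·1316 = 81
  c_7 = (0)·(-81) + (0)·(-169) + (-2)·(-83) + (-1)·(-1605) + (-2)·(9) + 10·621 + (-6)·(1316) = 67
Base-13 expansion of each c_i:
  c_1 = 160 = 4·13^0 + 12·13^1
  c_2 = 148 = 5·13^0 + 11·13^1
  c_3 = 33 = 7·13^0 + 2·13^1
  c_4 = 8 = 8·13^0
  c_5 = 77 = 12·13^0 + 5·13^1
  c_6 = 81 = 3·13^0 + 6·13^1
  c_7 = 67 = 2·13^0 + 5·13^1
Factor λ_0 = (4, 5, 7, 8, 12, 3, 2)
Factor λ_1 = (12, 11, 2, 0, 5, 6, 5)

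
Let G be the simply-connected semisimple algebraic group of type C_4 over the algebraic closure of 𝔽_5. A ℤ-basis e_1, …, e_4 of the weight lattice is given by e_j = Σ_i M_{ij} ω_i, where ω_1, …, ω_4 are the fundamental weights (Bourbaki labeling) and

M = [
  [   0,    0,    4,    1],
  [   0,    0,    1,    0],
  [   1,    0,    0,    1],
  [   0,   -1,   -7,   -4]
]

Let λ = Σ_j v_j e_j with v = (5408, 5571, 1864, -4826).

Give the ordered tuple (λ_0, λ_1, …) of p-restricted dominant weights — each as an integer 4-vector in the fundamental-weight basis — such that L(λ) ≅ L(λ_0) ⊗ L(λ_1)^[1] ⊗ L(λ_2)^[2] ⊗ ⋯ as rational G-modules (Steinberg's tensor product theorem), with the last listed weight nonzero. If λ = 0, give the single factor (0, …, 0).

Compute c_i = Σ_j M_{ij} v_j with v = (5408, 5571, 1864, -4826):
  c_1 = 0·5408 + 0·5571 + 4·1864 + (1)·(-4826) = 2630
  c_2 = 0·5408 + 0·5571 + 1·1864 + (0)·(-4826) = 1864
  c_3 = 1·5408 + 0·5571 + 0·1864 + (1)·(-4826) = 582
  c_4 = 0·5408 + (-1)·(5571) + (-7)·(1864) + (-4)·(-4826) = 685
Writing each c_i in base p = 5:
  c_1 = 2630 = 0·5^0 + 1·5^1 + 0·5^2 + 1·5^3 + 4·5^4
  c_2 = 1864 = 4·5^0 + 2·5^1 + 4·5^2 + 4·5^3 + 2·5^4
  c_3 = 582 = 2·5^0 + 1·5^1 + 3·5^2 + 4·5^3
  c_4 = 685 = 0·5^0 + 2·5^1 + 2·5^2 + 0·5^3 + 1·5^4
p-restricted factor λ_0 = (0, 4, 2, 0)
p-restricted factor λ_1 = (1, 2, 1, 2)
p-restricted factor λ_2 = (0, 4, 3, 2)
p-restricted factor λ_3 = (1, 4, 4, 0)
p-restricted factor λ_4 = (4, 2, 0, 1)

((0, 4, 2, 0), (1, 2, 1, 2), (0, 4, 3, 2), (1, 4, 4, 0), (4, 2, 0, 1))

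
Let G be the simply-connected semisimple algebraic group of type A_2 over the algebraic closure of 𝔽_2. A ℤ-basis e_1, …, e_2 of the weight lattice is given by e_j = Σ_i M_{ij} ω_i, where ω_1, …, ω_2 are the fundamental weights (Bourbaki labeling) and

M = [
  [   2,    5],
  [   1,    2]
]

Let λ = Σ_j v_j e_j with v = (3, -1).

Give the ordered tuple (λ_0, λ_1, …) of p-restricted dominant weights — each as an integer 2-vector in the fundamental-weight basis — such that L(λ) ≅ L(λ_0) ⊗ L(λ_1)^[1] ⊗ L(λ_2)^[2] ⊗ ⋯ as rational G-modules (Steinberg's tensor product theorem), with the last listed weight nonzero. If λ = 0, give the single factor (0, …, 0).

((1, 1),)

ω-coordinates c = M·v, v = (3, -1):
  c_1 = (2)·(3) + (5)·(-1) = 1
  c_2 = (1)·(3) + (2)·(-1) = 1
p = 2; digits c_i = Σ_j d_{ij}·2^j, 0 ≤ d_{ij} < 2:
  c_1 = 1 = 1·2^0
  c_2 = 1 = 1·2^0
λ_0 = (1, 1)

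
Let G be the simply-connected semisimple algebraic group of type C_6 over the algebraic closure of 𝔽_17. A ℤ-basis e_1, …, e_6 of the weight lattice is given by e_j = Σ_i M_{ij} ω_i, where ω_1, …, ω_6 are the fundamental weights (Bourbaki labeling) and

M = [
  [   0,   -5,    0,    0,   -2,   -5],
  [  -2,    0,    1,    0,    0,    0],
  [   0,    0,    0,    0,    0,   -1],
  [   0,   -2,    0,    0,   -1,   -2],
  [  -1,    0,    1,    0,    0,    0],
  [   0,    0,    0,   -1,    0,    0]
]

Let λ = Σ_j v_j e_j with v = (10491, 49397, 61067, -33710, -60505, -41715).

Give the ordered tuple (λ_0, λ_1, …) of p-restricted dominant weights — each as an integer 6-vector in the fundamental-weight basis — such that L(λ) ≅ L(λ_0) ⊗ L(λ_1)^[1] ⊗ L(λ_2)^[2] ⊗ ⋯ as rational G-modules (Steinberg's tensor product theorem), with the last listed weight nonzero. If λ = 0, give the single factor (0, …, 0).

((14, 16, 14, 6, 1, 16), (13, 11, 5, 3, 0, 10), (13, 2, 8, 3, 5, 14), (16, 8, 8, 9, 10, 6))

In the fundamental-weight basis, λ has coordinates c = M·v (v = (10491, 49397, 61067, -33710, -60505, -41715)):
  c_1 = (0)·(10491) + (-5)·(49397) + (0)·(61067) + (0)·(-33710) + (-2)·(-60505) + (-5)·(-41715) = 82600
  c_2 = (-2)·(10491) + (0)·(49397) + (1)·(61067) + (0)·(-33710) + (0)·(-60505) + (0)·(-41715) = 40085
  c_3 = (0)·(10491) + (0)·(49397) + (0)·(61067) + (0)·(-33710) + (0)·(-60505) + (-1)·(-41715) = 41715
  c_4 = (0)·(10491) + (-2)·(49397) + (0)·(61067) + (0)·(-33710) + (-1)·(-60505) + (-2)·(-41715) = 45141
  c_5 = (-1)·(10491) + (0)·(49397) + (1)·(61067) + (0)·(-33710) + (0)·(-60505) + (0)·(-41715) = 50576
  c_6 = (0)·(10491) + (0)·(49397) + (0)·(61067) + (-1)·(-33710) + (0)·(-60505) + (0)·(-41715) = 33710
Writing each c_i in base p = 17:
  c_1 = 82600 = 14·17^0 + 13·17^1 + 13·17^2 + 16·17^3
  c_2 = 40085 = 16·17^0 + 11·17^1 + 2·17^2 + 8·17^3
  c_3 = 41715 = 14·17^0 + 5·17^1 + 8·17^2 + 8·17^3
  c_4 = 45141 = 6·17^0 + 3·17^1 + 3·17^2 + 9·17^3
  c_5 = 50576 = 1·17^0 + 0·17^1 + 5·17^2 + 10·17^3
  c_6 = 33710 = 16·17^0 + 10·17^1 + 14·17^2 + 6·17^3
Factor λ_0 = (14, 16, 14, 6, 1, 16)
Factor λ_1 = (13, 11, 5, 3, 0, 10)
Factor λ_2 = (13, 2, 8, 3, 5, 14)
Factor λ_3 = (16, 8, 8, 9, 10, 6)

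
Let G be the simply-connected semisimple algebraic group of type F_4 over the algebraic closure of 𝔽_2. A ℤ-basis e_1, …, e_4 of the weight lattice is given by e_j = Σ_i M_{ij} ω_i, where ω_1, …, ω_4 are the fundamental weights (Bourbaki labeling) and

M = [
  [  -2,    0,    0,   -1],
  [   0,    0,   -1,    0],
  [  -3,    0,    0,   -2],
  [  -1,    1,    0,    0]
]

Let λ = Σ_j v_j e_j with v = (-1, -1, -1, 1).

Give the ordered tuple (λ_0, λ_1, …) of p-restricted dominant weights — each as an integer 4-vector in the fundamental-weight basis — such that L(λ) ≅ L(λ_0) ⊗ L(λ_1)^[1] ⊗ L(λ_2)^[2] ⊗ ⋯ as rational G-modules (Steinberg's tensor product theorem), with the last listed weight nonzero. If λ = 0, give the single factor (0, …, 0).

ω-coordinates c = M·v, v = (-1, -1, -1, 1):
  c_1 = (-2)·(-1) + (0)·(-1) + (0)·(-1) + (-1)·(1) = 1
  c_2 = (0)·(-1) + (0)·(-1) + (-1)·(-1) + (0)·(1) = 1
  c_3 = (-3)·(-1) + (0)·(-1) + (0)·(-1) + (-2)·(1) = 1
  c_4 = (-1)·(-1) + (1)·(-1) + (0)·(-1) + (0)·(1) = 0
Writing each c_i in base p = 2:
  c_1 = 1 = 1·2^0
  c_2 = 1 = 1·2^0
  c_3 = 1 = 1·2^0
  c_4 = 0
λ_0 = (1, 1, 1, 0)

((1, 1, 1, 0),)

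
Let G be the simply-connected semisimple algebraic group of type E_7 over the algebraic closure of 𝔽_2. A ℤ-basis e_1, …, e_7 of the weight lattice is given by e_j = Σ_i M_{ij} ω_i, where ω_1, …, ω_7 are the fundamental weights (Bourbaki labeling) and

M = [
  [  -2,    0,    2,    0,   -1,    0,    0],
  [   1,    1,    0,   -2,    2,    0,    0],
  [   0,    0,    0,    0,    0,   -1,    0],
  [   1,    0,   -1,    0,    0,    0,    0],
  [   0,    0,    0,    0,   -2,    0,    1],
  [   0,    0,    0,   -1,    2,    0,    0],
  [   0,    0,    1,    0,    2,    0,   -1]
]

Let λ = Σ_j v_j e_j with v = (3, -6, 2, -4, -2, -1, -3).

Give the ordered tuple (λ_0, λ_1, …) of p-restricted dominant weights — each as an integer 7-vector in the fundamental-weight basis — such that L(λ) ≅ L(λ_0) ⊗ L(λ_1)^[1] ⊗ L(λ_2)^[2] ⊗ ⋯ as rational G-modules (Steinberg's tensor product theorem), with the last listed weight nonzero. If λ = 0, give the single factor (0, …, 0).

((0, 1, 1, 1, 1, 0, 1),)

Compute c_i = Σ_j M_{ij} v_j with v = (3, -6, 2, -4, -2, -1, -3):
  c_1 = (-2)·(3) + (0)·(-6) + (2)·(2) + (0)·(-4) + (-1)·(-2) + (0)·(-1) + (0)·(-3) = 0
  c_2 = (1)·(3) + (1)·(-6) + (0)·(2) + (-2)·(-4) + (2)·(-2) + (0)·(-1) + (0)·(-3) = 1
  c_3 = (0)·(3) + (0)·(-6) + (0)·(2) + (0)·(-4) + (0)·(-2) + (-1)·(-1) + (0)·(-3) = 1
  c_4 = (1)·(3) + (0)·(-6) + (-1)·(2) + (0)·(-4) + (0)·(-2) + (0)·(-1) + (0)·(-3) = 1
  c_5 = (0)·(3) + (0)·(-6) + (0)·(2) + (0)·(-4) + (-2)·(-2) + (0)·(-1) + (1)·(-3) = 1
  c_6 = (0)·(3) + (0)·(-6) + (0)·(2) + (-1)·(-4) + (2)·(-2) + (0)·(-1) + (0)·(-3) = 0
  c_7 = (0)·(3) + (0)·(-6) + (1)·(2) + (0)·(-4) + (2)·(-2) + (0)·(-1) + (-1)·(-3) = 1
p = 2; digits c_i = Σ_j d_{ij}·2^j, 0 ≤ d_{ij} < 2:
  c_1 = 0
  c_2 = 1 = 1·2^0
  c_3 = 1 = 1·2^0
  c_4 = 1 = 1·2^0
  c_5 = 1 = 1·2^0
  c_6 = 0
  c_7 = 1 = 1·2^0
Factor λ_0 = (0, 1, 1, 1, 1, 0, 1)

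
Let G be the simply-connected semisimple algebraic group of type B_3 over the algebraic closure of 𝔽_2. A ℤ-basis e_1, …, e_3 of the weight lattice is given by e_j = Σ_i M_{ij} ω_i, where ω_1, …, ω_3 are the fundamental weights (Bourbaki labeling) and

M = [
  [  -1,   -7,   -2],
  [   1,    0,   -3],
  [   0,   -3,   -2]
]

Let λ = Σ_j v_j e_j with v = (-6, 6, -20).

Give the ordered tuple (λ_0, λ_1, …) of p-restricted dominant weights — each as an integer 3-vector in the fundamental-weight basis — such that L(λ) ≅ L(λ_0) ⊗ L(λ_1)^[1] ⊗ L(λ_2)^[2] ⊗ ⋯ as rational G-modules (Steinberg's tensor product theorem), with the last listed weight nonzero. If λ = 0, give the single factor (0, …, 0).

ω-coordinates c = M·v, v = (-6, 6, -20):
  c_1 = (-1)·(-6) + (-7)·(6) + (-2)·(-20) = 4
  c_2 = (1)·(-6) + (0)·(6) + (-3)·(-20) = 54
  c_3 = (0)·(-6) + (-3)·(6) + (-2)·(-20) = 22
Writing each c_i in base p = 2:
  c_1 = 4 = 0·2^0 + 0·2^1 + 1·2^2
  c_2 = 54 = 0·2^0 + 1·2^1 + 1·2^2 + 0·2^3 + 1·2^4 + 1·2^5
  c_3 = 22 = 0·2^0 + 1·2^1 + 1·2^2 + 0·2^3 + 1·2^4
λ_0 = (0, 0, 0)
λ_1 = (0, 1, 1)
λ_2 = (1, 1, 1)
λ_3 = (0, 0, 0)
λ_4 = (0, 1, 1)
λ_5 = (0, 1, 0)

((0, 0, 0), (0, 1, 1), (1, 1, 1), (0, 0, 0), (0, 1, 1), (0, 1, 0))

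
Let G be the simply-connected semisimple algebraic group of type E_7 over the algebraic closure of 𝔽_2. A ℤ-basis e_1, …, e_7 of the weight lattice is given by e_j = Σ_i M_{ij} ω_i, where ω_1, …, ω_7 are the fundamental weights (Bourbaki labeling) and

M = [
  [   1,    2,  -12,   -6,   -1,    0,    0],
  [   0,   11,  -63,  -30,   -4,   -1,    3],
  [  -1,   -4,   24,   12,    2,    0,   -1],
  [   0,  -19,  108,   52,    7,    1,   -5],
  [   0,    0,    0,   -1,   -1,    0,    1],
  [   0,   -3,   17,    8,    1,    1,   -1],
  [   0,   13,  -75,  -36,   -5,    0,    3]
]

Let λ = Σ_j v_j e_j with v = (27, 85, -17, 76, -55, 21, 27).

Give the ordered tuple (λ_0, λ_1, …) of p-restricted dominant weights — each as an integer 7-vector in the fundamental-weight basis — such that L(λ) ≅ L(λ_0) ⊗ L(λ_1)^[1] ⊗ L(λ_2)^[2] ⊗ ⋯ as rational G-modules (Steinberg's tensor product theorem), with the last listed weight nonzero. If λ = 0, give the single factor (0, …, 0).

((0, 0, 0, 0, 0, 1, 0), (0, 1, 0, 1, 1, 1, 0), (0, 1, 0, 0, 1, 0, 0))

ω-coordinates c = M·v, v = (27, 85, -17, 76, -55, 21, 27):
  c_1 = 1·27 + 2·85 + (-12)·(-17) + (-6)·(76) + (-1)·(-55) + 0·21 + 0·27 = 0
  c_2 = 0·27 + 11·85 + (-63)·(-17) + (-30)·(76) + (-4)·(-55) + (-1)·(21) + 3·27 = 6
  c_3 = (-1)·(27) + (-4)·(85) + (24)·(-17) + 12·76 + (2)·(-55) + 0·21 + (-1)·(27) = 0
  c_4 = 0·27 + (-19)·(85) + (108)·(-17) + 52·76 + (7)·(-55) + 1·21 + (-5)·(27) = 2
  c_5 = 0·27 + 0·85 + (0)·(-17) + (-1)·(76) + (-1)·(-55) + 0·21 + 1·27 = 6
  c_6 = 0·27 + (-3)·(85) + (17)·(-17) + 8·76 + (1)·(-55) + 1·21 + (-1)·(27) = 3
  c_7 = 0·27 + 13·85 + (-75)·(-17) + (-36)·(76) + (-5)·(-55) + 0·21 + 3·27 = 0
p = 2; digits c_i = Σ_j d_{ij}·2^j, 0 ≤ d_{ij} < 2:
  c_1 = 0
  c_2 = 6 = 0·2^0 + 1·2^1 + 1·2^2
  c_3 = 0
  c_4 = 2 = 0·2^0 + 1·2^1
  c_5 = 6 = 0·2^0 + 1·2^1 + 1·2^2
  c_6 = 3 = 1·2^0 + 1·2^1
  c_7 = 0
λ_0 = (0, 0, 0, 0, 0, 1, 0)
λ_1 = (0, 1, 0, 1, 1, 1, 0)
λ_2 = (0, 1, 0, 0, 1, 0, 0)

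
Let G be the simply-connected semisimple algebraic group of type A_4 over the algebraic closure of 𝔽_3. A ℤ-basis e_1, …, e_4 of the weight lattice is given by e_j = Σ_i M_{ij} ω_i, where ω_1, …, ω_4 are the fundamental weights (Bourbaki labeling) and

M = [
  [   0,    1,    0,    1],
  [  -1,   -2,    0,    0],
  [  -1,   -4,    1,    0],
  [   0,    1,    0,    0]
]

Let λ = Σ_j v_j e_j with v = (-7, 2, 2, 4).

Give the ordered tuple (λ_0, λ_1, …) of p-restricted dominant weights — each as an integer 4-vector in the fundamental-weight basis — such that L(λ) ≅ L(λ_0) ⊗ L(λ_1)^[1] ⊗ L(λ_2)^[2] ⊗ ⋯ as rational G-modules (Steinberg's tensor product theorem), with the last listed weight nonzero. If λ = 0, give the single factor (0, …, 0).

((0, 0, 1, 2), (2, 1, 0, 0))

In the fundamental-weight basis, λ has coordinates c = M·v (v = (-7, 2, 2, 4)):
  c_1 = (0)·(-7) + 1·2 + 0·2 + 1·4 = 6
  c_2 = (-1)·(-7) + (-2)·(2) + 0·2 + 0·4 = 3
  c_3 = (-1)·(-7) + (-4)·(2) + 1·2 + 0·4 = 1
  c_4 = (0)·(-7) + 1·2 + 0·2 + 0·4 = 2
Expand coordinatewise in base 3:
  c_1 = 6 = 0·3^0 + 2·3^1
  c_2 = 3 = 0·3^0 + 1·3^1
  c_3 = 1 = 1·3^0
  c_4 = 2 = 2·3^0
Factor λ_0 = (0, 0, 1, 2)
Factor λ_1 = (2, 1, 0, 0)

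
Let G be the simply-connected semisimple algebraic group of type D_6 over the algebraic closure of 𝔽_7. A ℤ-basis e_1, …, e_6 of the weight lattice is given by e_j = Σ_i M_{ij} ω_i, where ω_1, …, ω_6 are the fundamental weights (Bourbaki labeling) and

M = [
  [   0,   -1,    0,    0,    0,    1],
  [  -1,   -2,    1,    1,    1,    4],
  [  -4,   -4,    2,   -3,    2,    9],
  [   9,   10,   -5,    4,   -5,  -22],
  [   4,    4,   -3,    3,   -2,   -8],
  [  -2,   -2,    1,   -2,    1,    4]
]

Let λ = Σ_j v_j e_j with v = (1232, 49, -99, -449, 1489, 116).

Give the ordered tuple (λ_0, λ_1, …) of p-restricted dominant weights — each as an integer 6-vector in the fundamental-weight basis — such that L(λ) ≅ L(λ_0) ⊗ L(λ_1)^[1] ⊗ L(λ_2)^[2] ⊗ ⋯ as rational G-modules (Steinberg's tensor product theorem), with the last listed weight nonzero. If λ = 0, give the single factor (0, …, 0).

Compute c_i = Σ_j M_{ij} v_j with v = (1232, 49, -99, -449, 1489, 116):
  c_1 = 0*1232 + -1*49 + 0*-99 + 0*-449 + 0*1489 + 1*116 = 67
  c_2 = -1*1232 + -2*49 + 1*-99 + 1*-449 + 1*1489 + 4*116 = 75
  c_3 = -4*1232 + -4*49 + 2*-99 + -3*-449 + 2*1489 + 9*116 = 47
  c_4 = 9*1232 + 10*49 + -5*-99 + 4*-449 + -5*1489 + -22*116 = 280
  c_5 = 4*1232 + 4*49 + -3*-99 + 3*-449 + -2*1489 + -8*116 = 168
  c_6 = -2*1232 + -2*49 + 1*-99 + -2*-449 + 1*1489 + 4*116 = 190
Base-7 expansion of each c_i:
  c_1 = 67 = 4·7^0 + 2·7^1 + 1·7^2
  c_2 = 75 = 5·7^0 + 3·7^1 + 1·7^2
  c_3 = 47 = 5·7^0 + 6·7^1
  c_4 = 280 = 0·7^0 + 5·7^1 + 5·7^2
  c_5 = 168 = 0·7^0 + 3·7^1 + 3·7^2
  c_6 = 190 = 1·7^0 + 6·7^1 + 3·7^2
Factor λ_0 = (4, 5, 5, 0, 0, 1)
Factor λ_1 = (2, 3, 6, 5, 3, 6)
Factor λ_2 = (1, 1, 0, 5, 3, 3)

((4, 5, 5, 0, 0, 1), (2, 3, 6, 5, 3, 6), (1, 1, 0, 5, 3, 3))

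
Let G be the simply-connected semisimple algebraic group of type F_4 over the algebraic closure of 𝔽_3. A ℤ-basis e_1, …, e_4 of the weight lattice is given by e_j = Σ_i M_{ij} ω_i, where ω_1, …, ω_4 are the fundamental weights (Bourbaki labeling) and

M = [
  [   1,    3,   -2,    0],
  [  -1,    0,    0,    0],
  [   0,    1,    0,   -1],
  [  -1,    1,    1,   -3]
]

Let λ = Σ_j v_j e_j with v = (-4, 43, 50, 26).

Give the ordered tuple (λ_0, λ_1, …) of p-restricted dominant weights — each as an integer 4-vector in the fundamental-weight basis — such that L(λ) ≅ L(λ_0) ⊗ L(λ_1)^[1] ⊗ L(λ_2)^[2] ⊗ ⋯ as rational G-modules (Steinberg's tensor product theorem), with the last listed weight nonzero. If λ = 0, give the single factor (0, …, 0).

((1, 1, 2, 1), (2, 1, 2, 0), (2, 0, 1, 2))

In the fundamental-weight basis, λ has coordinates c = M·v (v = (-4, 43, 50, 26)):
  c_1 = (1)·(-4) + 3·43 + (-2)·(50) + 0·26 = 25
  c_2 = (-1)·(-4) + 0·43 + 0·50 + 0·26 = 4
  c_3 = (0)·(-4) + 1·43 + 0·50 + (-1)·(26) = 17
  c_4 = (-1)·(-4) + 1·43 + 1·50 + (-3)·(26) = 19
Base-3 expansion of each c_i:
  c_1 = 25 = 1·3^0 + 2·3^1 + 2·3^2
  c_2 = 4 = 1·3^0 + 1·3^1
  c_3 = 17 = 2·3^0 + 2·3^1 + 1·3^2
  c_4 = 19 = 1·3^0 + 0·3^1 + 2·3^2
Factor λ_0 = (1, 1, 2, 1)
Factor λ_1 = (2, 1, 2, 0)
Factor λ_2 = (2, 0, 1, 2)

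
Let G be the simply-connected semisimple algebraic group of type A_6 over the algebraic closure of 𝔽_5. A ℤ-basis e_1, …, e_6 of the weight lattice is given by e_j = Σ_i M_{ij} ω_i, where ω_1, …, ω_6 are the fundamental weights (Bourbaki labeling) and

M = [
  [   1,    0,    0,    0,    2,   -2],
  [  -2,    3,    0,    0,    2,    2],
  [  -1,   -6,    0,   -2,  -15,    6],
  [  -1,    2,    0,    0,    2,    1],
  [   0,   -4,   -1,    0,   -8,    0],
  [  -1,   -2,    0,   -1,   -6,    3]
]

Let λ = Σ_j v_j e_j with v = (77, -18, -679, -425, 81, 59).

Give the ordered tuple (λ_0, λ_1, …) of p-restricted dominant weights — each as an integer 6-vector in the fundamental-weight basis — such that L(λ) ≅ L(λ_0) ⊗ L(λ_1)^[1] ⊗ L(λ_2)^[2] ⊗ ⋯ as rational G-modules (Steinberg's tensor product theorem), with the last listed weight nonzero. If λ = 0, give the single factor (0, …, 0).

((1, 2, 0, 3, 3, 0), (4, 4, 4, 1, 0, 0), (4, 2, 0, 4, 4, 3))

Change of basis e → ω: c = M·v where v = (77, -18, -679, -425, 81, 59):
  c_1 = 1·77 + (0)·(-18) + (0)·(-679) + (0)·(-425) + 2·81 + (-2)·(59) = 121
  c_2 = (-2)·(77) + (3)·(-18) + (0)·(-679) + (0)·(-425) + 2·81 + 2·59 = 72
  c_3 = (-1)·(77) + (-6)·(-18) + (0)·(-679) + (-2)·(-425) + (-15)·(81) + 6·59 = 20
  c_4 = (-1)·(77) + (2)·(-18) + (0)·(-679) + (0)·(-425) + 2·81 + 1·59 = 108
  c_5 = 0·77 + (-4)·(-18) + (-1)·(-679) + (0)·(-425) + (-8)·(81) + 0·59 = 103
  c_6 = (-1)·(77) + (-2)·(-18) + (0)·(-679) + (-1)·(-425) + (-6)·(81) + 3·59 = 75
Base-5 expansion of each c_i:
  c_1 = 121 = 1·5^0 + 4·5^1 + 4·5^2
  c_2 = 72 = 2·5^0 + 4·5^1 + 2·5^2
  c_3 = 20 = 0·5^0 + 4·5^1
  c_4 = 108 = 3·5^0 + 1·5^1 + 4·5^2
  c_5 = 103 = 3·5^0 + 0·5^1 + 4·5^2
  c_6 = 75 = 0·5^0 + 0·5^1 + 3·5^2
λ_0 = (1, 2, 0, 3, 3, 0)
λ_1 = (4, 4, 4, 1, 0, 0)
λ_2 = (4, 2, 0, 4, 4, 3)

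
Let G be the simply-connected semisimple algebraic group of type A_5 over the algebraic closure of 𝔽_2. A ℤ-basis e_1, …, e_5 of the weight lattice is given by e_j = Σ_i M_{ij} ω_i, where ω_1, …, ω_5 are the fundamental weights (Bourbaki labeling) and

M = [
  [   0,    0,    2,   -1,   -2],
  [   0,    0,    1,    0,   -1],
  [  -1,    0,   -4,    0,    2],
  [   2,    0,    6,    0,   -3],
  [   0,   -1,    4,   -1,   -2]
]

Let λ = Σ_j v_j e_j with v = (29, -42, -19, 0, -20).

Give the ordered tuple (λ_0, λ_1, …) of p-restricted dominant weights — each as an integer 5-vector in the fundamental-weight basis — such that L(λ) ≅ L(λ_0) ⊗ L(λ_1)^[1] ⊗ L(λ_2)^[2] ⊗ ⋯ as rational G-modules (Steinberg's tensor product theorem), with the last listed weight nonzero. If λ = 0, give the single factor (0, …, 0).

((0, 1, 1, 0, 0), (1, 0, 1, 0, 1), (0, 0, 1, 1, 1))

Change of basis e → ω: c = M·v where v = (29, -42, -19, 0, -20):
  c_1 = 0·29 + (0)·(-42) + (2)·(-19) + (-1)·(0) + (-2)·(-20) = 2
  c_2 = 0·29 + (0)·(-42) + (1)·(-19) + 0·0 + (-1)·(-20) = 1
  c_3 = (-1)·(29) + (0)·(-42) + (-4)·(-19) + 0·0 + (2)·(-20) = 7
  c_4 = 2·29 + (0)·(-42) + (6)·(-19) + 0·0 + (-3)·(-20) = 4
  c_5 = 0·29 + (-1)·(-42) + (4)·(-19) + (-1)·(0) + (-2)·(-20) = 6
Base-2 expansion of each c_i:
  c_1 = 2 = 0·2^0 + 1·2^1
  c_2 = 1 = 1·2^0
  c_3 = 7 = 1·2^0 + 1·2^1 + 1·2^2
  c_4 = 4 = 0·2^0 + 0·2^1 + 1·2^2
  c_5 = 6 = 0·2^0 + 1·2^1 + 1·2^2
p-restricted factor λ_0 = (0, 1, 1, 0, 0)
p-restricted factor λ_1 = (1, 0, 1, 0, 1)
p-restricted factor λ_2 = (0, 0, 1, 1, 1)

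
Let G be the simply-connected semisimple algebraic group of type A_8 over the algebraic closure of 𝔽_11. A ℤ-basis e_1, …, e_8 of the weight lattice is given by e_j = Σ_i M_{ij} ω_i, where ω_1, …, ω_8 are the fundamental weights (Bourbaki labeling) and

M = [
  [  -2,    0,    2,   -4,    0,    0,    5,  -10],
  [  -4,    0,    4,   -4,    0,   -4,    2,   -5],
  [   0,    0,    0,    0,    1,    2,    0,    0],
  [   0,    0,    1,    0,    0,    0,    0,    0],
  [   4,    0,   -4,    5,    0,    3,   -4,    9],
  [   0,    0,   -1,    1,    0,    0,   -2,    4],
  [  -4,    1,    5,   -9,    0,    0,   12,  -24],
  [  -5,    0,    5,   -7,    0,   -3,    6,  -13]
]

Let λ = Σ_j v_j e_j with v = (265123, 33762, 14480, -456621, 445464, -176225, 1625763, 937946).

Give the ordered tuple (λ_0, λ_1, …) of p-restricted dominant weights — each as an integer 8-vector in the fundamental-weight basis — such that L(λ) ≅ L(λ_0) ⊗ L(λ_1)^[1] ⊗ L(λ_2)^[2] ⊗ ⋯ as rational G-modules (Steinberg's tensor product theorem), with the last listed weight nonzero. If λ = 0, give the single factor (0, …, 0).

((6, 1, 9, 4, 4, 7, 8, 10), (1, 9, 7, 7, 2, 10, 3, 4), (0, 0, 9, 9, 1, 9, 5, 9), (1, 2, 3, 10, 9, 10, 5, 2), (5, 6, 6, 0, 8, 1, 10, 2))

Converting to the ω-basis (c_i = row i of M dotted with v = (265123, 33762, 14480, -456621, 445464, -176225, 1625763, 937946)):
  c_1 = (-2)·(265123) + (0)·(33762) + (2)·(14480) + (-4)·(-456621) + (0)·(445464) + (0)·(-176225) + (5)·(1625763) + (-10)·(937946) = 74553
  c_2 = (-4)·(265123) + (0)·(33762) + (4)·(14480) + (-4)·(-456621) + (0)·(445464) + (-4)·(-176225) + (2)·(1625763) + (-5)·(937946) = 90608
  c_3 = (0)·(265123) + (0)·(33762) + (0)·(14480) + (0)·(-456621) + (1)·(445464) + (2)·(-176225) + (0)·(1625763) + (0)·(937946) = 93014
  c_4 = (0)·(265123) + (0)·(33762) + (1)·(14480) + (0)·(-456621) + (0)·(445464) + (0)·(-176225) + (0)·(1625763) + (0)·(937946) = 14480
  c_5 = (4)·(265123) + (0)·(33762) + (-4)·(14480) + (5)·(-456621) + (0)·(445464) + (3)·(-176225) + (-4)·(1625763) + (9)·(937946) = 129254
  c_6 = (0)·(265123) + (0)·(33762) + (-1)·(14480) + (1)·(-456621) + (0)·(445464) + (0)·(-176225) + (-2)·(1625763) + (4)·(937946) = 29157
  c_7 = (-4)·(265123) + (1)·(33762) + (5)·(14480) + (-9)·(-456621) + (0)·(445464) + (0)·(-176225) + (12)·(1625763) + (-24)·(937946) = 153711
  c_8 = (-5)·(265123) + (0)·(33762) + (5)·(14480) + (-7)·(-456621) + (0)·(445464) + (-3)·(-176225) + (6)·(1625763) + (-13)·(937946) = 33087
Writing each c_i in base p = 11:
  c_1 = 74553 = 6·11^0 + 1·11^1 + 0·11^2 + 1·11^3 + 5·11^4
  c_2 = 90608 = 1·11^0 + 9·11^1 + 0·11^2 + 2·11^3 + 6·11^4
  c_3 = 93014 = 9·11^0 + 7·11^1 + 9·11^2 + 3·11^3 + 6·11^4
  c_4 = 14480 = 4·11^0 + 7·11^1 + 9·11^2 + 10·11^3
  c_5 = 129254 = 4·11^0 + 2·11^1 + 1·11^2 + 9·11^3 + 8·11^4
  c_6 = 29157 = 7·11^0 + 10·11^1 + 9·11^2 + 10·11^3 + 1·11^4
  c_7 = 153711 = 8·11^0 + 3·11^1 + 5·11^2 + 5·11^3 + 10·11^4
  c_8 = 33087 = 10·11^0 + 4·11^1 + 9·11^2 + 2·11^3 + 2·11^4
λ_0 = (6, 1, 9, 4, 4, 7, 8, 10)
λ_1 = (1, 9, 7, 7, 2, 10, 3, 4)
λ_2 = (0, 0, 9, 9, 1, 9, 5, 9)
λ_3 = (1, 2, 3, 10, 9, 10, 5, 2)
λ_4 = (5, 6, 6, 0, 8, 1, 10, 2)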